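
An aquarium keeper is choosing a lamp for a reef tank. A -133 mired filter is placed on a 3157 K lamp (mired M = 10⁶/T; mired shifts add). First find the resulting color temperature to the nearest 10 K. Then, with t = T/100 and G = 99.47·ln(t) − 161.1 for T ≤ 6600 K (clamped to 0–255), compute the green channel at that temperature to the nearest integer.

236

M_in = 10⁶/3157 = 316.76; M_out = 316.76 + (-133) = 183.76.
T_out = 10⁶/183.76 = 5442.0 K → 5440 K; t = 54.4.
G = 99.47·ln 54.4 − 161.1 = 99.47·3.9964 − 161.1 = 236.418.
Rounded: 236.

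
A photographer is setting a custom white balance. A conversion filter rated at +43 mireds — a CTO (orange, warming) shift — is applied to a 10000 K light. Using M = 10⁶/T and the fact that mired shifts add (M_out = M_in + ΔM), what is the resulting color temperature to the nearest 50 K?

7000 K

M_in = 10⁶/10000 = 100.00 mireds.
M_out = 100.00 + (+43) = 143.00 mireds.
T_out = 10⁶/143.00 = 6993.0 K → 7000 K.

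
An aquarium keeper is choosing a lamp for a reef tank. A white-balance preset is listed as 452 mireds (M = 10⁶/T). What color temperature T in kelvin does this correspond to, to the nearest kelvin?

2212 K

T = 10⁶ / 452 = 2212.39 K → 2212 K.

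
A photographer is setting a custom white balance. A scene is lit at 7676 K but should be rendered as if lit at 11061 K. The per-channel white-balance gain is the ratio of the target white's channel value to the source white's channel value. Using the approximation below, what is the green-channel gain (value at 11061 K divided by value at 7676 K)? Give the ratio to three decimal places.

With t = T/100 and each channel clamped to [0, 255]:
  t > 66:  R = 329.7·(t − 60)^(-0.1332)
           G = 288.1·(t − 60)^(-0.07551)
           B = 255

At 7676 K (t = 76.76):
  G = 288.1·(76.76 − 60)^(-0.07551) = 288.1·16.76^(-0.07551) = 288.1·0.80827 = 232.862.
At 11061 K (t = 110.61):
  G = 288.1·(110.61 − 60)^(-0.07551) = 288.1·50.61^(-0.07551) = 288.1·0.74356 = 214.218.
Gain = 214.218 / 232.862 = 0.9199 → 0.920.

0.920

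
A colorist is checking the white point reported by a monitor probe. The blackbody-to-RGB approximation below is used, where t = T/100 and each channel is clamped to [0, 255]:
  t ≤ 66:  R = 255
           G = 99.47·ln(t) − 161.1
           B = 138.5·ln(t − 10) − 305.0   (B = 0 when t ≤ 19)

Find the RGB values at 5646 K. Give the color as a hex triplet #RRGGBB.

t = 5646/100 = 56.46; the t ≤ 66 branch applies.
R = 255 by definition for t ≤ 66.
G = 99.47·ln 56.46 − 161.1 = 99.47·4.0335 − 161.1 = 240.115.
B = 138.5·ln(56.46 − 10) − 305.0 = 138.5·ln 46.46 − 305.0 = 138.5·3.8386 − 305.0 = 226.645.
Rounded: (255, 240, 227).
In hex: #FFF0E3.

#FFF0E3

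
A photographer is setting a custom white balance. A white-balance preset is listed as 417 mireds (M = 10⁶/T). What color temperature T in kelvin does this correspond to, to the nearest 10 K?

2400 K

T = 10⁶ / 417 = 2398.08 K → 2400 K.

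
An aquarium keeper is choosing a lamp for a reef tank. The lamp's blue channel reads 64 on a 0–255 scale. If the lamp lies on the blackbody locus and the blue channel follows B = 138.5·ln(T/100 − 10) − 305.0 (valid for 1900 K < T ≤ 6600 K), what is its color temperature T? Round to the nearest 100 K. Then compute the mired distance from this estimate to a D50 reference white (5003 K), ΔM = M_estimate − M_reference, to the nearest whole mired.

+217 mireds

ln(t − 10) = (64 + 305.0) / 138.5 = 2.6643.
t − 10 = e^2.6643 = 14.357, so t = 24.357.
T = 100·t = 2436 K → 2400 K to the nearest 100 K.
M_estimate = 10⁶/2400 = 416.67; M_reference = 10⁶/5003 = 199.88.
ΔM = 416.67 − 199.88 = 216.79 → +217 mireds.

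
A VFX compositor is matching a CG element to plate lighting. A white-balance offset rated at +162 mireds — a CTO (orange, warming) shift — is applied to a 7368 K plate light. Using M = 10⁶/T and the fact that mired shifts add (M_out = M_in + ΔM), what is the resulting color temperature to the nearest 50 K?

M_in = 10⁶/7368 = 135.72 mireds.
M_out = 135.72 + (+162) = 297.72 mireds.
T_out = 10⁶/297.72 = 3358.8 K → 3350 K.

3350 K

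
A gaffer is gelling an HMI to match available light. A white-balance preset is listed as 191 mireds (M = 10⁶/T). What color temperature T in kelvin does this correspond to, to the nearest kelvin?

T = 10⁶ / 191 = 5235.60 K → 5236 K.

5236 K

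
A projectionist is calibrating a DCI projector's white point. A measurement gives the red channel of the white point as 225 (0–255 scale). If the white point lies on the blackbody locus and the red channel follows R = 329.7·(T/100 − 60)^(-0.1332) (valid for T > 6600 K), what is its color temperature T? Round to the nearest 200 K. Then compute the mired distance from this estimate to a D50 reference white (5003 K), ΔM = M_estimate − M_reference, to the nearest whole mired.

(t − 60)^(-0.1332) = 225/329.7 = 0.68244.
t − 60 = 0.68244^(1/-0.1332) = 0.68244^(-7.508) = 17.610, so t = 77.610.
T = 100·t = 7761 K → 7800 K to the nearest 200 K.
M_estimate = 10⁶/7800 = 128.21; M_reference = 10⁶/5003 = 199.88.
ΔM = 128.21 − 199.88 = -71.67 → -72 mireds.

-72 mireds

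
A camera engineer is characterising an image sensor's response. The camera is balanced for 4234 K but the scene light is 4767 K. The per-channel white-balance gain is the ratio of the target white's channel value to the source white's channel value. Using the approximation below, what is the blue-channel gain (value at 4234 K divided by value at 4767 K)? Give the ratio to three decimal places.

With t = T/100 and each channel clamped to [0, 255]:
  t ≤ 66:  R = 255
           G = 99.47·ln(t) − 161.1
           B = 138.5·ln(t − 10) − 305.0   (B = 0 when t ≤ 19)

At 4767 K (t = 47.67):
  B = 138.5·ln(47.67 − 10) − 305.0 = 138.5·ln 37.67 − 305.0 = 138.5·3.6289 − 305.0 = 197.598.
At 4234 K (t = 42.34):
  B = 138.5·ln(42.34 − 10) − 305.0 = 138.5·ln 32.34 − 305.0 = 138.5·3.4763 − 305.0 = 176.468.
Gain = 176.468 / 197.598 = 0.8931 → 0.893.

0.893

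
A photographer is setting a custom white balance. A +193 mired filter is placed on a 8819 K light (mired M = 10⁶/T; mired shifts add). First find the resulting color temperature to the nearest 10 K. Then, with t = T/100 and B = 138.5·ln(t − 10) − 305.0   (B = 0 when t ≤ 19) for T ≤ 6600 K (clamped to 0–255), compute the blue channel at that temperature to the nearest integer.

M_in = 10⁶/8819 = 113.39; M_out = 113.39 + (+193) = 306.39.
T_out = 10⁶/306.39 = 3263.8 K → 3260 K; t = 32.6.
B = 138.5·ln(32.6 − 10) − 305.0 = 138.5·ln 22.6 − 305.0 = 138.5·3.1179 − 305.0 = 126.836.
Rounded: 127.

127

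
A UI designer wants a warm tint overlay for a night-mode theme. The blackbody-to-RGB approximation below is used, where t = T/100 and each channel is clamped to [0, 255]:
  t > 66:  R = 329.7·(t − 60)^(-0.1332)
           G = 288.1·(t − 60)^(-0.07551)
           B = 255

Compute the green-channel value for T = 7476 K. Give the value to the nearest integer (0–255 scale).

t = 7476/100 = 74.76; the t > 66 branch applies.
G = 288.1·(74.76 − 60)^(-0.07551) = 288.1·14.76^(-0.07551) = 288.1·0.81606 = 235.107.
Rounded: 235.

235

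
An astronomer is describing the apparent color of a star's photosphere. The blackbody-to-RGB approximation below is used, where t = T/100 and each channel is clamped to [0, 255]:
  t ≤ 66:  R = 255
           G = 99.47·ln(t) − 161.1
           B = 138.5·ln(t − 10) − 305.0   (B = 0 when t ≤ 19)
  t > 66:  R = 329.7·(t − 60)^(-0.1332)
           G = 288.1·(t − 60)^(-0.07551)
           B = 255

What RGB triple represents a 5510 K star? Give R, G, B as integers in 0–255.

t = 5510/100 = 55.1; the t ≤ 66 branch applies.
R = 255 by definition for t ≤ 66.
G = 99.47·ln 55.1 − 161.1 = 99.47·4.0091 − 161.1 = 237.690.
B = 138.5·ln(55.1 − 10) − 305.0 = 138.5·ln 45.1 − 305.0 = 138.5·3.8089 − 305.0 = 222.530.
Rounded: (255, 238, 223).

R=255, G=238, B=223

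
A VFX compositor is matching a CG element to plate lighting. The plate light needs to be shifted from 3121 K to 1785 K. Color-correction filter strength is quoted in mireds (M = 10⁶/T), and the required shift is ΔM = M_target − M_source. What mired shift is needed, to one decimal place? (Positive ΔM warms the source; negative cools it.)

+239.8 mireds

M_source = 10⁶/3121 = 320.410; M_target = 10⁶/1785 = 560.224.
ΔM = 560.224 − 320.410 = 239.814 → +239.8 mireds, a warming shift.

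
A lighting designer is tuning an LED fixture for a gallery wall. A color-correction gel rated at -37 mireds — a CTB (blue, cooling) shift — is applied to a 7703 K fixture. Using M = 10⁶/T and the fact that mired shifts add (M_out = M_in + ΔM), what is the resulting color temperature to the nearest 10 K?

10770 K

M_in = 10⁶/7703 = 129.82 mireds.
M_out = 129.82 + (-37) = 92.82 mireds.
T_out = 10⁶/92.82 = 10773.6 K → 10770 K.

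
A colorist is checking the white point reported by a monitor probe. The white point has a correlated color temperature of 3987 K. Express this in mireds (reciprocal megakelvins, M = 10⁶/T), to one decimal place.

M = 10⁶ / 3987 = 250.815 → 250.8 mireds.

250.8 mireds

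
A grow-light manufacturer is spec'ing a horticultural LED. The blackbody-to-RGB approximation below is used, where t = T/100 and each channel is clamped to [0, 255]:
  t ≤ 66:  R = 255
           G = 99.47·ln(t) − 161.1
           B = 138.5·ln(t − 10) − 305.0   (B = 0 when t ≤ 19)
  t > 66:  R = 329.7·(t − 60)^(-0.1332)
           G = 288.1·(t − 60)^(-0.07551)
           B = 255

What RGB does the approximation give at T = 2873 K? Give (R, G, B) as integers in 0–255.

t = 2873/100 = 28.73; the t ≤ 66 branch applies.
R = 255 by definition for t ≤ 66.
G = 99.47·ln 28.73 − 161.1 = 99.47·3.3579 − 161.1 = 172.914.
B = 138.5·ln(28.73 − 10) − 305.0 = 138.5·ln 18.73 − 305.0 = 138.5·2.9301 − 305.0 = 100.823.
Rounded: (255, 173, 101).

(255, 173, 101)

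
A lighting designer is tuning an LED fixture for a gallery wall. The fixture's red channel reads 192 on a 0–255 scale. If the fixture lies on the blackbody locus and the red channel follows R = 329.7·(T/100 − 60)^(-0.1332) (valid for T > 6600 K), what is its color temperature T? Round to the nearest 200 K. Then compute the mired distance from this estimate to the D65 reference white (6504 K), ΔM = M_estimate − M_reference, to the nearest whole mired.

-69 mireds

(t − 60)^(-0.1332) = 192/329.7 = 0.58235.
t − 60 = 0.58235^(1/-0.1332) = 0.58235^(-7.508) = 57.929, so t = 117.929.
T = 100·t = 11793 K → 11800 K to the nearest 200 K.
M_estimate = 10⁶/11800 = 84.75; M_reference = 10⁶/6504 = 153.75.
ΔM = 84.75 − 153.75 = -69.01 → -69 mireds.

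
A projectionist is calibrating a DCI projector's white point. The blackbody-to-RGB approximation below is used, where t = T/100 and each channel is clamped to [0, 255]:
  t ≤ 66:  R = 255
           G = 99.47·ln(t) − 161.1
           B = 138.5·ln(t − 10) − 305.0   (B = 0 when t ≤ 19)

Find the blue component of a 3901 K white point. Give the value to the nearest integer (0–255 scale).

t = 3901/100 = 39.01; the t ≤ 66 branch applies.
B = 138.5·ln(39.01 − 10) − 305.0 = 138.5·ln 29.01 − 305.0 = 138.5·3.3676 − 305.0 = 161.418.
Rounded: 161.

161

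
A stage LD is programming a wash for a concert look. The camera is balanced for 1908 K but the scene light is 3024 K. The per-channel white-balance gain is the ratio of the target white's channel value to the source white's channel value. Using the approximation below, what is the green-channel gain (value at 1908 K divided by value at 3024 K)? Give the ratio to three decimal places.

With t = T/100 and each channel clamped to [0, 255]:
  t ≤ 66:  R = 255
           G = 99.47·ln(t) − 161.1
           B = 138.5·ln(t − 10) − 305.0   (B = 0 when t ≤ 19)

At 3024 K (t = 30.24):
  G = 99.47·ln 30.24 − 161.1 = 99.47·3.4092 − 161.1 = 178.010.
At 1908 K (t = 19.08):
  G = 99.47·ln 19.08 − 161.1 = 99.47·2.9486 − 161.1 = 132.201.
Gain = 132.201 / 178.010 = 0.7427 → 0.743.

0.743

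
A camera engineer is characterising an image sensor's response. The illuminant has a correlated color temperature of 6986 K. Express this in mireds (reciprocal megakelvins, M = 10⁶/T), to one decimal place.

M = 10⁶ / 6986 = 143.143 → 143.1 mireds.

143.1 mireds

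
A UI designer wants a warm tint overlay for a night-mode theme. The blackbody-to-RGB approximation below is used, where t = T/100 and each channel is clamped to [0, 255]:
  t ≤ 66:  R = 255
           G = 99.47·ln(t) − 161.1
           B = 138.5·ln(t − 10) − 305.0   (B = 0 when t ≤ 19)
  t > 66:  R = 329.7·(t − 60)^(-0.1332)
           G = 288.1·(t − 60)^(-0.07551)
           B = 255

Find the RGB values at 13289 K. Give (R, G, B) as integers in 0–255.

(186, 208, 255)

t = 13289/100 = 132.89; the t > 66 branch applies.
R = 329.7·(132.89 − 60)^(-0.1332) = 329.7·72.89^(-0.1332) = 329.7·0.56480 = 186.214.
G = 288.1·(132.89 − 60)^(-0.07551) = 288.1·72.89^(-0.07551) = 288.1·0.72335 = 208.398.
B = 255 by definition for t > 66.
Rounded: (186, 208, 255).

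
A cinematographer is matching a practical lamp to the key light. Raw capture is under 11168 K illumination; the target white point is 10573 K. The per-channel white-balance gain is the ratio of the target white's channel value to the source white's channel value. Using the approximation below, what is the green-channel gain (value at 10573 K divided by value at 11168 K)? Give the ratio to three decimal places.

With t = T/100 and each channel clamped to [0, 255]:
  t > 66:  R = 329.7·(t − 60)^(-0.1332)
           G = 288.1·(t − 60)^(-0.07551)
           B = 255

At 11168 K (t = 111.68):
  G = 288.1·(111.68 − 60)^(-0.07551) = 288.1·51.68^(-0.07551) = 288.1·0.74238 = 213.880.
At 10573 K (t = 105.73):
  G = 288.1·(105.73 − 60)^(-0.07551) = 288.1·45.73^(-0.07551) = 288.1·0.74927 = 215.865.
Gain = 215.865 / 213.880 = 1.0093 → 1.009.

1.009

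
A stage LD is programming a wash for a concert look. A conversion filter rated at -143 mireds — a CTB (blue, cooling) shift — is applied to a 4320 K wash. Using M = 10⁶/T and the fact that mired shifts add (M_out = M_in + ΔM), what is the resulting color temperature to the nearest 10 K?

M_in = 10⁶/4320 = 231.48 mireds.
M_out = 231.48 + (-143) = 88.48 mireds.
T_out = 10⁶/88.48 = 11301.8 K → 11300 K.

11300 K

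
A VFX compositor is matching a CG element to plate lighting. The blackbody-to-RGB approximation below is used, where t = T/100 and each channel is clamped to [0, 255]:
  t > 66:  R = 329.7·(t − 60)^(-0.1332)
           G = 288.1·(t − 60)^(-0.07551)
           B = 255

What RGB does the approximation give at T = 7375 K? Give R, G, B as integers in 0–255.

t = 7375/100 = 73.75; the t > 66 branch applies.
R = 329.7·(73.75 − 60)^(-0.1332) = 329.7·13.75^(-0.1332) = 329.7·0.70531 = 232.540.
G = 288.1·(73.75 − 60)^(-0.07551) = 288.1·13.75^(-0.07551) = 288.1·0.82044 = 236.369.
B = 255 by definition for t > 66.
Rounded: (233, 236, 255).

R=233, G=236, B=255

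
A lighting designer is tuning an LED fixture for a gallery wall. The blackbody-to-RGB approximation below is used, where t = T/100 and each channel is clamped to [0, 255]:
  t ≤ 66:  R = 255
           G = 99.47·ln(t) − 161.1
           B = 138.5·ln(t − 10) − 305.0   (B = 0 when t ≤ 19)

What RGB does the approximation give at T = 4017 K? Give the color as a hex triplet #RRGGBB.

#FFCEA7

t = 4017/100 = 40.17; the t ≤ 66 branch applies.
R = 255 by definition for t ≤ 66.
G = 99.47·ln 40.17 − 161.1 = 99.47·3.6931 − 161.1 = 206.255.
B = 138.5·ln(40.17 − 10) − 305.0 = 138.5·ln 30.17 − 305.0 = 138.5·3.4068 − 305.0 = 166.848.
Rounded: (255, 206, 167).
In hex: #FFCEA7.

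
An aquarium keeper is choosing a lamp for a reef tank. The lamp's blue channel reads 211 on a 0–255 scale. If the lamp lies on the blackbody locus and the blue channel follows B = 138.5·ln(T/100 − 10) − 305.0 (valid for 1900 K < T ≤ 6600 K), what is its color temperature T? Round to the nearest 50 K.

5150 K

ln(t − 10) = (211 + 305.0) / 138.5 = 3.7256.
t − 10 = e^3.7256 = 41.497, so t = 51.497.
T = 100·t = 5150 K → 5150 K to the nearest 50 K.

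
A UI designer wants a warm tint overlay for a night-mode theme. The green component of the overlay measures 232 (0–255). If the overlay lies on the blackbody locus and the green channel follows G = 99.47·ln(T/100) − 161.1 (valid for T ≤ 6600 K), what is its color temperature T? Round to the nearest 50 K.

ln t = (232 + 161.1) / 99.47 = 3.9519.
t = e^3.9519 = 52.036.
T = 100·t = 5204 K → 5200 K to the nearest 50 K.

5200 K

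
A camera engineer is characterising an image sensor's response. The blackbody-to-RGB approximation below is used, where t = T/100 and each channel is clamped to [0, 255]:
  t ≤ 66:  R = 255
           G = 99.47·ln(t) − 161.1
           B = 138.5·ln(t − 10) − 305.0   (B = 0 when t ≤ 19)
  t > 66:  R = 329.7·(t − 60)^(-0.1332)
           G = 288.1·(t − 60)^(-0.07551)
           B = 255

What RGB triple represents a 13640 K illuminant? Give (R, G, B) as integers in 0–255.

(185, 208, 255)

t = 13640/100 = 136.4; the t > 66 branch applies.
R = 329.7·(136.4 − 60)^(-0.1332) = 329.7·76.4^(-0.1332) = 329.7·0.56127 = 185.051.
G = 288.1·(136.4 − 60)^(-0.07551) = 288.1·76.4^(-0.07551) = 288.1·0.72079 = 207.659.
B = 255 by definition for t > 66.
Rounded: (185, 208, 255).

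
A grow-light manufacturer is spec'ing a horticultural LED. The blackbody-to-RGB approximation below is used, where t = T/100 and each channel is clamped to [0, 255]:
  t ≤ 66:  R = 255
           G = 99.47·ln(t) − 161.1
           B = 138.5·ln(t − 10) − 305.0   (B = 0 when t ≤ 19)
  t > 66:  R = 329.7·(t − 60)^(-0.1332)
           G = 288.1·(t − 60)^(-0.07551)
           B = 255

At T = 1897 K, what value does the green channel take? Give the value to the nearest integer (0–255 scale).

132

t = 1897/100 = 18.97; the t ≤ 66 branch applies.
G = 99.47·ln 18.97 − 161.1 = 99.47·2.9429 − 161.1 = 131.626.
Rounded: 132.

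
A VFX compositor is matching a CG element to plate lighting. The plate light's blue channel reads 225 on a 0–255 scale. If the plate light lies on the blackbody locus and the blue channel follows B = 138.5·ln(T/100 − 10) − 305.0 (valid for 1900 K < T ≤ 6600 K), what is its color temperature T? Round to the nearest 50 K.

ln(t − 10) = (225 + 305.0) / 138.5 = 3.8267.
t − 10 = e^3.8267 = 45.911, so t = 55.911.
T = 100·t = 5591 K → 5600 K to the nearest 50 K.

5600 K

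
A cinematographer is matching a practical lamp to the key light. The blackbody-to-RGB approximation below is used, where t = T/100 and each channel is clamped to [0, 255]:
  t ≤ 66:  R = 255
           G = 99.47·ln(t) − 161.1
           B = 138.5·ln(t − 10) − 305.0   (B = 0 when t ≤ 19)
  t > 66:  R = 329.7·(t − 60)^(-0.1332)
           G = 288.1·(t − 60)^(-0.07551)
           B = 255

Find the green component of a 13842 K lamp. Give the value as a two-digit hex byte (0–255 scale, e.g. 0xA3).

t = 13842/100 = 138.42; the t > 66 branch applies.
G = 288.1·(138.42 − 60)^(-0.07551) = 288.1·78.42^(-0.07551) = 288.1·0.71937 = 207.250.
Rounded: 207; in hex, 0xCF.

0xCF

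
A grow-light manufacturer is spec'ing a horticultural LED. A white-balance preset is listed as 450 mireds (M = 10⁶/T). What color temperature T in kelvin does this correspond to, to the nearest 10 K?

2220 K

T = 10⁶ / 450 = 2222.22 K → 2220 K.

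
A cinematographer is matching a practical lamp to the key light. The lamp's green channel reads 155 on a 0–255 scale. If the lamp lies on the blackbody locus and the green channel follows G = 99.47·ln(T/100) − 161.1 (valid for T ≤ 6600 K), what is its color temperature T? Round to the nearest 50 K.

2400 K

ln t = (155 + 161.1) / 99.47 = 3.1778.
t = e^3.1778 = 23.995.
T = 100·t = 2399 K → 2400 K to the nearest 50 K.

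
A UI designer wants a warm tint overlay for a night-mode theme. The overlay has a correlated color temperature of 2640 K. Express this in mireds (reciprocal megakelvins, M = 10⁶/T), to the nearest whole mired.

379 mireds

M = 10⁶ / 2640 = 378.788 → 379 mireds.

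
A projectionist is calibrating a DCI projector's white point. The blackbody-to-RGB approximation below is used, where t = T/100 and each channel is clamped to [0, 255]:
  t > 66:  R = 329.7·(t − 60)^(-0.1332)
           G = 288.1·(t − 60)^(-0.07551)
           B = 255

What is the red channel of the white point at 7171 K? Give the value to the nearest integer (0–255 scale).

238

t = 7171/100 = 71.71; the t > 66 branch applies.
R = 329.7·(71.71 − 60)^(-0.1332) = 329.7·11.71^(-0.1332) = 329.7·0.72056 = 237.568.
Rounded: 238.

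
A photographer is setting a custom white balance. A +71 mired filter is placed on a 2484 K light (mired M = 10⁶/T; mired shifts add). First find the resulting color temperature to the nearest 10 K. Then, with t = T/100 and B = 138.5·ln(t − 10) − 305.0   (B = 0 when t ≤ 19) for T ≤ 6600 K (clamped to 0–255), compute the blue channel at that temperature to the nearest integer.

28

M_in = 10⁶/2484 = 402.58; M_out = 402.58 + (+71) = 473.58.
T_out = 10⁶/473.58 = 2111.6 K → 2110 K; t = 21.1.
B = 138.5·ln(21.1 − 10) − 305.0 = 138.5·ln 11.1 − 305.0 = 138.5·2.4069 − 305.0 = 28.362.
Rounded: 28.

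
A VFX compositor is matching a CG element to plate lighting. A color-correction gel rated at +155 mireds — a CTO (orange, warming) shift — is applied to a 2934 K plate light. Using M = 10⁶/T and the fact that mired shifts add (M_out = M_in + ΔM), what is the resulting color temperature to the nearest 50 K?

M_in = 10⁶/2934 = 340.83 mireds.
M_out = 340.83 + (+155) = 495.83 mireds.
T_out = 10⁶/495.83 = 2016.8 K → 2000 K.

2000 K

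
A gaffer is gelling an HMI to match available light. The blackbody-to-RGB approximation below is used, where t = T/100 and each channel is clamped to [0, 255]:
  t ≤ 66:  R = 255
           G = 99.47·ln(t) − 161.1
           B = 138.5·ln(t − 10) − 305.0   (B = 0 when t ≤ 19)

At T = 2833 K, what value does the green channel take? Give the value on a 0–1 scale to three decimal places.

0.673

t = 2833/100 = 28.33; the t ≤ 66 branch applies.
G = 99.47·ln 28.33 − 161.1 = 99.47·3.3439 − 161.1 = 171.520.
On a 0–1 scale: 171.520/255 = 0.6726 → 0.673.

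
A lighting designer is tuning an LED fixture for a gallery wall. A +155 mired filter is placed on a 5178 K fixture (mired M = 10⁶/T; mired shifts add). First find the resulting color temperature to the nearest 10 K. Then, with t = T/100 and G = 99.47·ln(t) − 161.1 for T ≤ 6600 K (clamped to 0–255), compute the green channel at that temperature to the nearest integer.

M_in = 10⁶/5178 = 193.12; M_out = 193.12 + (+155) = 348.12.
T_out = 10⁶/348.12 = 2872.5 K → 2870 K; t = 28.7.
G = 99.47·ln 28.7 − 161.1 = 99.47·3.3569 − 161.1 = 172.811.
Rounded: 173.

173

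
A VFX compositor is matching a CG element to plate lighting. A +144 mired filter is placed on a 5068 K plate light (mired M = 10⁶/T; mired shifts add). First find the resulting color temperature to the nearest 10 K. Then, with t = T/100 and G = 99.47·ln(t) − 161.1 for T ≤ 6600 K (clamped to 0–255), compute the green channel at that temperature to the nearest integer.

M_in = 10⁶/5068 = 197.32; M_out = 197.32 + (+144) = 341.32.
T_out = 10⁶/341.32 = 2929.8 K → 2930 K; t = 29.3.
G = 99.47·ln 29.3 − 161.1 = 99.47·3.3776 − 161.1 = 174.869.
Rounded: 175.

175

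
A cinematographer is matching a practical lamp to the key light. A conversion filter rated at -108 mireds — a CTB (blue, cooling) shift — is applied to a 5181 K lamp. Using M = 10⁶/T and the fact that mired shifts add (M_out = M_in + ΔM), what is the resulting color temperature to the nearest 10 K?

11760 K

M_in = 10⁶/5181 = 193.01 mireds.
M_out = 193.01 + (-108) = 85.01 mireds.
T_out = 10⁶/85.01 = 11762.9 K → 11760 K.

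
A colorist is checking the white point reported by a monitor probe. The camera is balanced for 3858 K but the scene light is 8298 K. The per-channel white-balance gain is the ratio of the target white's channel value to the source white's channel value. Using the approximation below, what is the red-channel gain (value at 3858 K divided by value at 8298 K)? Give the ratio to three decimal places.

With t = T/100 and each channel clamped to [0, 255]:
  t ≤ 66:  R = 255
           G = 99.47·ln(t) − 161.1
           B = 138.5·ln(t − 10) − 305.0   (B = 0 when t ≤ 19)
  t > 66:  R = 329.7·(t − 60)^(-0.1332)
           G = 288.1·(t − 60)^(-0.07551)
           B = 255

1.174

At 8298 K (t = 82.98):
  R = 329.7·(82.98 − 60)^(-0.1332) = 329.7·22.98^(-0.1332) = 329.7·0.65867 = 217.164.
At 3858 K (t = 38.58):
  R = 255 by definition for t ≤ 66.
Gain = 255.000 / 217.164 = 1.1742 → 1.174.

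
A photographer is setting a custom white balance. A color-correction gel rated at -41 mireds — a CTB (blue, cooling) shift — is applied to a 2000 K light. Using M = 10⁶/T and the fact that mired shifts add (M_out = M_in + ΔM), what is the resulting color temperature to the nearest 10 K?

M_in = 10⁶/2000 = 500.00 mireds.
M_out = 500.00 + (-41) = 459.00 mireds.
T_out = 10⁶/459.00 = 2178.6 K → 2180 K.

2180 K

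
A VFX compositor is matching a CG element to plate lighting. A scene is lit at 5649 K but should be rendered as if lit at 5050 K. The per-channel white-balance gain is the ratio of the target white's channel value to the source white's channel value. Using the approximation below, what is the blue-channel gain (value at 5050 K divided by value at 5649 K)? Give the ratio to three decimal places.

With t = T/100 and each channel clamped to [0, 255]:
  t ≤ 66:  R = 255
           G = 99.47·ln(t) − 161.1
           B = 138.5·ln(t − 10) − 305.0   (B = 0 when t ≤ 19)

At 5649 K (t = 56.49):
  B = 138.5·ln(56.49 − 10) − 305.0 = 138.5·ln 46.49 − 305.0 = 138.5·3.8392 − 305.0 = 226.734.
At 5050 K (t = 50.5):
  B = 138.5·ln(50.5 − 10) − 305.0 = 138.5·ln 40.5 − 305.0 = 138.5·3.7013 − 305.0 = 207.630.
Gain = 207.630 / 226.734 = 0.9157 → 0.916.

0.916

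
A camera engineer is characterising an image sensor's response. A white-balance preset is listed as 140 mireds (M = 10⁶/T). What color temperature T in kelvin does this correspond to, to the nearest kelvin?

T = 10⁶ / 140 = 7142.86 K → 7143 K.

7143 K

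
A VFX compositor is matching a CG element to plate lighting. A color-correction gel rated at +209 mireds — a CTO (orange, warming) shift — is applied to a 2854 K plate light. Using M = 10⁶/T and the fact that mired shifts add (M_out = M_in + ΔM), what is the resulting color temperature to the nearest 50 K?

M_in = 10⁶/2854 = 350.39 mireds.
M_out = 350.39 + (+209) = 559.39 mireds.
T_out = 10⁶/559.39 = 1787.7 K → 1800 K.

1800 K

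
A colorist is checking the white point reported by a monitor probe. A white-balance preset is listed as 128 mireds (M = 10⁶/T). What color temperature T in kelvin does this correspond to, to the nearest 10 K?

7810 K

T = 10⁶ / 128 = 7812.50 K → 7810 K.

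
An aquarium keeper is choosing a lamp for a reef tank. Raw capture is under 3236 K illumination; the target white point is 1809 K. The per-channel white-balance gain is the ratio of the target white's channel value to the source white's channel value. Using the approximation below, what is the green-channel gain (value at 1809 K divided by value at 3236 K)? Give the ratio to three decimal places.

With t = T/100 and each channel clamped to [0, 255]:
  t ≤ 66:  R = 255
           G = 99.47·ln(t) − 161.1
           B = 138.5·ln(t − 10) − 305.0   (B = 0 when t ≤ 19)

At 3236 K (t = 32.36):
  G = 99.47·ln 32.36 − 161.1 = 99.47·3.4769 − 161.1 = 184.750.
At 1809 K (t = 18.09):
  G = 99.47·ln 18.09 − 161.1 = 99.47·2.8954 − 161.1 = 126.901.
Gain = 126.901 / 184.750 = 0.6869 → 0.687.

0.687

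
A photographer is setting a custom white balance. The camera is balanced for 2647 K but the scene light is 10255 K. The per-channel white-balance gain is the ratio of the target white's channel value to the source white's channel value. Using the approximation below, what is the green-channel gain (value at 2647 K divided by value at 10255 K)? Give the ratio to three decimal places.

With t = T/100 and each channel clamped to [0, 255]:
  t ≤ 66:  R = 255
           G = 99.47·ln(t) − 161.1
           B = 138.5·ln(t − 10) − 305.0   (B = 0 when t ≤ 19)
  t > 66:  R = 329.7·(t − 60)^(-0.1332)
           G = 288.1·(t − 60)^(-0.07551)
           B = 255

At 10255 K (t = 102.55):
  G = 288.1·(102.55 − 60)^(-0.07551) = 288.1·42.55^(-0.07551) = 288.1·0.75336 = 217.043.
At 2647 K (t = 26.47):
  G = 99.47·ln 26.47 − 161.1 = 99.47·3.2760 − 161.1 = 164.765.
Gain = 164.765 / 217.043 = 0.7591 → 0.759.

0.759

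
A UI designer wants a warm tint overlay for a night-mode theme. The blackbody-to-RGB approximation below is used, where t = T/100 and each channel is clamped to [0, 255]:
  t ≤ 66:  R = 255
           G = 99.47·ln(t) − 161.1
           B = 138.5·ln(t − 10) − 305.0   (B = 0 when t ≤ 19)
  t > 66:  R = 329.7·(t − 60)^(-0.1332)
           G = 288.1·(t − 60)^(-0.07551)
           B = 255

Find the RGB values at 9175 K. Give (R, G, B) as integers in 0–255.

(208, 222, 255)

t = 9175/100 = 91.75; the t > 66 branch applies.
R = 329.7·(91.75 − 60)^(-0.1332) = 329.7·31.75^(-0.1332) = 329.7·0.63091 = 208.011.
G = 288.1·(91.75 − 60)^(-0.07551) = 288.1·31.75^(-0.07551) = 288.1·0.77020 = 221.895.
B = 255 by definition for t > 66.
Rounded: (208, 222, 255).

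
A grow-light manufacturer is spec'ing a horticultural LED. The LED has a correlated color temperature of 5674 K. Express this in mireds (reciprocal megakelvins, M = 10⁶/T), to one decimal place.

176.2 mireds

M = 10⁶ / 5674 = 176.243 → 176.2 mireds.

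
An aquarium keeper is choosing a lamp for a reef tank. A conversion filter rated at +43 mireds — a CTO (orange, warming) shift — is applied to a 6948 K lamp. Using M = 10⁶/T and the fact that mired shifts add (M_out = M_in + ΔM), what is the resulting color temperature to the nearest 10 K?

5350 K

M_in = 10⁶/6948 = 143.93 mireds.
M_out = 143.93 + (+43) = 186.93 mireds.
T_out = 10⁶/186.93 = 5349.7 K → 5350 K.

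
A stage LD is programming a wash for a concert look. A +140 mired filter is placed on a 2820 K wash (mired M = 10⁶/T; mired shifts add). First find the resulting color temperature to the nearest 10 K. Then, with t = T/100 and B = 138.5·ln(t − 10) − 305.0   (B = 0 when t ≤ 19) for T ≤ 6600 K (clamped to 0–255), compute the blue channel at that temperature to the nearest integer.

17

M_in = 10⁶/2820 = 354.61; M_out = 354.61 + (+140) = 494.61.
T_out = 10⁶/494.61 = 2021.8 K → 2020 K; t = 20.2.
B = 138.5·ln(20.2 − 10) − 305.0 = 138.5·ln 10.2 − 305.0 = 138.5·2.3224 − 305.0 = 16.651.
Rounded: 17.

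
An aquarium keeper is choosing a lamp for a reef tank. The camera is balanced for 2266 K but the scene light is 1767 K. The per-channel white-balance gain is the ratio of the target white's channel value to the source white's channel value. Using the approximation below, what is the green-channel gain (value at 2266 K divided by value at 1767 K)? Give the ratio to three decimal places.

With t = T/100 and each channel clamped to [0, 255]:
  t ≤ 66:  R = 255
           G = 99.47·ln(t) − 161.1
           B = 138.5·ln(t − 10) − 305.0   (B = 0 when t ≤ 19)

1.199

At 1767 K (t = 17.67):
  G = 99.47·ln 17.67 − 161.1 = 99.47·2.8719 − 161.1 = 124.565.
At 2266 K (t = 22.66):
  G = 99.47·ln 22.66 − 161.1 = 99.47·3.1206 − 161.1 = 149.306.
Gain = 149.306 / 124.565 = 1.1986 → 1.199.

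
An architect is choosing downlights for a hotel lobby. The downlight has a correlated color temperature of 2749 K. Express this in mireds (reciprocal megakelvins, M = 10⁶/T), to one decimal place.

M = 10⁶ / 2749 = 363.769 → 363.8 mireds.

363.8 mireds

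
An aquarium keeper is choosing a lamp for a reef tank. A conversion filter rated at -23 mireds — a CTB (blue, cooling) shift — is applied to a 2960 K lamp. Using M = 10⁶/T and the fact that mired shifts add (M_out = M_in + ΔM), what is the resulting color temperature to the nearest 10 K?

3180 K

M_in = 10⁶/2960 = 337.84 mireds.
M_out = 337.84 + (-23) = 314.84 mireds.
T_out = 10⁶/314.84 = 3176.2 K → 3180 K.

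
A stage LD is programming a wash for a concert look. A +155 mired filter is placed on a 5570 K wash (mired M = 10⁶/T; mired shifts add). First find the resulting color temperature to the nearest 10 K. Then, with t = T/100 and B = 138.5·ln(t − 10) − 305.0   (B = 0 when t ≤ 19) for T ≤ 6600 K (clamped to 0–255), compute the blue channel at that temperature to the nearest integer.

M_in = 10⁶/5570 = 179.53; M_out = 179.53 + (+155) = 334.53.
T_out = 10⁶/334.53 = 2989.2 K → 2990 K; t = 29.9.
B = 138.5·ln(29.9 − 10) − 305.0 = 138.5·ln 19.9 − 305.0 = 138.5·2.9907 − 305.0 = 109.215.
Rounded: 109.

109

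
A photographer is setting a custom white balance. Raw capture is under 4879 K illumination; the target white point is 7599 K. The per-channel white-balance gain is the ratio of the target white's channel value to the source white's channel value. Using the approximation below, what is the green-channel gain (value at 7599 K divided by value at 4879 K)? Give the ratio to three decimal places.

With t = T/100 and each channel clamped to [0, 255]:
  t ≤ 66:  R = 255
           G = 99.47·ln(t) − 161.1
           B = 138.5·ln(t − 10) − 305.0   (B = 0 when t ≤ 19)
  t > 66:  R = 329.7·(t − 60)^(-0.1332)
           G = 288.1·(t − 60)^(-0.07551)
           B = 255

At 4879 K (t = 48.79):
  G = 99.47·ln 48.79 − 161.1 = 99.47·3.8875 − 161.1 = 225.592.
At 7599 K (t = 75.99):
  G = 288.1·(75.99 − 60)^(-0.07551) = 288.1·15.99^(-0.07551) = 288.1·0.81114 = 233.690.
Gain = 233.690 / 225.592 = 1.0359 → 1.036.

1.036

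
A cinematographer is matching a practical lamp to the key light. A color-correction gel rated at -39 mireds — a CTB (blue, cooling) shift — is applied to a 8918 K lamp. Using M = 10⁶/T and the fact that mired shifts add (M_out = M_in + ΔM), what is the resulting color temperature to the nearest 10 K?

13670 K

M_in = 10⁶/8918 = 112.13 mireds.
M_out = 112.13 + (-39) = 73.13 mireds.
T_out = 10⁶/73.13 = 13673.8 K → 13670 K.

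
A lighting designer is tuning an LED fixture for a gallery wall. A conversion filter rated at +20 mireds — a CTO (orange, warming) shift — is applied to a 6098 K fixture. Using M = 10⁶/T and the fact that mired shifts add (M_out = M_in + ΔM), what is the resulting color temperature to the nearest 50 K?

M_in = 10⁶/6098 = 163.99 mireds.
M_out = 163.99 + (+20) = 183.99 mireds.
T_out = 10⁶/183.99 = 5435.1 K → 5450 K.

5450 K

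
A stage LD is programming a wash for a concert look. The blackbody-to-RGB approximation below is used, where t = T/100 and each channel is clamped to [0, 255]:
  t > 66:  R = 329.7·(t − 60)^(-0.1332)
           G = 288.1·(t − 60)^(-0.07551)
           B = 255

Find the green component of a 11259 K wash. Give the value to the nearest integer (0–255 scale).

214

t = 11259/100 = 112.59; the t > 66 branch applies.
G = 288.1·(112.59 − 60)^(-0.07551) = 288.1·52.59^(-0.07551) = 288.1·0.74140 = 213.598.
Rounded: 214.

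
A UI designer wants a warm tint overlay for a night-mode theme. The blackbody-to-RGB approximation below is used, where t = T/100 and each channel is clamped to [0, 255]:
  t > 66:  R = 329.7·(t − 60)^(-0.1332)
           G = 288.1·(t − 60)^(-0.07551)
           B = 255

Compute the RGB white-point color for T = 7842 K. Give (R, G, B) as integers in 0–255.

(224, 231, 255)

t = 7842/100 = 78.42; the t > 66 branch applies.
R = 329.7·(78.42 − 60)^(-0.1332) = 329.7·18.42^(-0.1332) = 329.7·0.67836 = 223.657.
G = 288.1·(78.42 − 60)^(-0.07551) = 288.1·18.42^(-0.07551) = 288.1·0.80252 = 231.207.
B = 255 by definition for t > 66.
Rounded: (224, 231, 255).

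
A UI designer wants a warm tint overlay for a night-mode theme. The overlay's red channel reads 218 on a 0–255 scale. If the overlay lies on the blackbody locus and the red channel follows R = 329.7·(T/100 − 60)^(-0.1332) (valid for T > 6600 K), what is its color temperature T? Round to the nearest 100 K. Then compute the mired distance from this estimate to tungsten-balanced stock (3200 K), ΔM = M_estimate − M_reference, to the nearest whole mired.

-191 mireds

(t − 60)^(-0.1332) = 218/329.7 = 0.66121.
t − 60 = 0.66121^(1/-0.1332) = 0.66121^(-7.508) = 22.326, so t = 82.326.
T = 100·t = 8233 K → 8200 K to the nearest 100 K.
M_estimate = 10⁶/8200 = 121.95; M_reference = 10⁶/3200 = 312.50.
ΔM = 121.95 − 312.50 = -190.55 → -191 mireds.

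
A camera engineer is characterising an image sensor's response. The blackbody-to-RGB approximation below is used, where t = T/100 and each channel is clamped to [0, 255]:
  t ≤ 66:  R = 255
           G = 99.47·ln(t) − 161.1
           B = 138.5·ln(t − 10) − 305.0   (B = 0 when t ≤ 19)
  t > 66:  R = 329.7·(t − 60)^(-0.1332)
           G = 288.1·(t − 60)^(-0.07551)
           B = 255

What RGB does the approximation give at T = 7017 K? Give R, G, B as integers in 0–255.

t = 7017/100 = 70.17; the t > 66 branch applies.
R = 329.7·(70.17 − 60)^(-0.1332) = 329.7·10.17^(-0.1332) = 329.7·0.73422 = 242.072.
G = 288.1·(70.17 − 60)^(-0.07551) = 288.1·10.17^(-0.07551) = 288.1·0.83934 = 241.813.
B = 255 by definition for t > 66.
Rounded: (242, 242, 255).

R=242, G=242, B=255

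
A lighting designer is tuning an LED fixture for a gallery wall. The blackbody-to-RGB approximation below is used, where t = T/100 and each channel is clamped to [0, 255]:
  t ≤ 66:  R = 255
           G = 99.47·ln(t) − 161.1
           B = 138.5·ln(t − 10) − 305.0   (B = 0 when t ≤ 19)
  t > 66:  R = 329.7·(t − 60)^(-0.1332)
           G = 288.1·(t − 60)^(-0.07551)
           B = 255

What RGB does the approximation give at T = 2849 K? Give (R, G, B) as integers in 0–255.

(255, 172, 99)

t = 2849/100 = 28.49; the t ≤ 66 branch applies.
R = 255 by definition for t ≤ 66.
G = 99.47·ln 28.49 − 161.1 = 99.47·3.3496 − 161.1 = 172.080.
B = 138.5·ln(28.49 − 10) − 305.0 = 138.5·ln 18.49 − 305.0 = 138.5·2.9172 − 305.0 = 99.036.
Rounded: (255, 172, 99).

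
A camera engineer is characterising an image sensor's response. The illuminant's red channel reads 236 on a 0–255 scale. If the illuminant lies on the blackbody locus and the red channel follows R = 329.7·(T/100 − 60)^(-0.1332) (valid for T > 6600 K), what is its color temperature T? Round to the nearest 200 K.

(t − 60)^(-0.1332) = 236/329.7 = 0.71580.
t − 60 = 0.71580^(1/-0.1332) = 0.71580^(-7.508) = 12.307, so t = 72.307.
T = 100·t = 7231 K → 7200 K to the nearest 200 K.

7200 K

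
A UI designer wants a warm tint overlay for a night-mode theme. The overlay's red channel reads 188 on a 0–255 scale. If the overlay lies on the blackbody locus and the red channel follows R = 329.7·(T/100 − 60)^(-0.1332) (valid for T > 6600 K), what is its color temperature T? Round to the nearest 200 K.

(t − 60)^(-0.1332) = 188/329.7 = 0.57022.
t − 60 = 0.57022^(1/-0.1332) = 0.57022^(-7.508) = 67.848, so t = 127.848.
T = 100·t = 12785 K → 12800 K to the nearest 200 K.

12800 K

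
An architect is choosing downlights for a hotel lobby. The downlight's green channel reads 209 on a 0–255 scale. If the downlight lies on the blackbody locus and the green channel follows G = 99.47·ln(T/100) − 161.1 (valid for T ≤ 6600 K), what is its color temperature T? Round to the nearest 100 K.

4100 K

ln t = (209 + 161.1) / 99.47 = 3.7207.
t = e^3.7207 = 41.294.
T = 100·t = 4129 K → 4100 K to the nearest 100 K.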